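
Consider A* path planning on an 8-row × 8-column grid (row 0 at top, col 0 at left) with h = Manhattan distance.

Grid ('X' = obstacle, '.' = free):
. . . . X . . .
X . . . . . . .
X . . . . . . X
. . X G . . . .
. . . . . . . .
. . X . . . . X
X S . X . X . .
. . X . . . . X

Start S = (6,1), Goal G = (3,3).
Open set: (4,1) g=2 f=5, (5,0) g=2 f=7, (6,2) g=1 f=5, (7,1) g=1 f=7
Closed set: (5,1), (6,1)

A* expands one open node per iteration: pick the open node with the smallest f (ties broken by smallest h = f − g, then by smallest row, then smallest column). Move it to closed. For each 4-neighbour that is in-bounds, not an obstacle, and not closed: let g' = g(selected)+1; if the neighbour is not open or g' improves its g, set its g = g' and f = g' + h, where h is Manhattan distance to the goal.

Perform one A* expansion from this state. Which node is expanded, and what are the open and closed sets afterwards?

expanded=(4,1); open=[(3,1) g=3 f=5, (4,0) g=3 f=7, (4,2) g=3 f=5, (5,0) g=2 f=7, (6,2) g=1 f=5, (7,1) g=1 f=7]; closed=[(4,1), (5,1), (6,1)]

step 1: expand (4,1) (f=5, h=3) → closed; open now [(3,1) g=3 f=5, (4,0) g=3 f=7, (4,2) g=3 f=5, (5,0) g=2 f=7, (6,2) g=1 f=5, (7,1) g=1 f=7]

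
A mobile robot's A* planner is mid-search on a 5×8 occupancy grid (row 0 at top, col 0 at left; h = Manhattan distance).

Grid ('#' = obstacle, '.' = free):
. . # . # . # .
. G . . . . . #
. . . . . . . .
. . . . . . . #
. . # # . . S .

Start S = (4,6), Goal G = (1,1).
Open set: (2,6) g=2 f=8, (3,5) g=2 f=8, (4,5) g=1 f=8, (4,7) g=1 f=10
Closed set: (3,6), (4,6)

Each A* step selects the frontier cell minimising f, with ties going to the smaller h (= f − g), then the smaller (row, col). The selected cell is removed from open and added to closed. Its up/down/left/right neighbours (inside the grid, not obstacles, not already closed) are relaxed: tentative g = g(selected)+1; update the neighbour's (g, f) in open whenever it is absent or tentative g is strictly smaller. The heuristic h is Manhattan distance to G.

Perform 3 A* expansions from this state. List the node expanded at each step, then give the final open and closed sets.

step 1: expand (2,6) (f=8, h=6) → closed; open now [(1,6) g=3 f=8, (2,5) g=3 f=8, (2,7) g=3 f=10, (3,5) g=2 f=8, (4,5) g=1 f=8, (4,7) g=1 f=10]
step 2: expand (1,6) (f=8, h=5) → closed; open now [(1,5) g=4 f=8, (2,5) g=3 f=8, (2,7) g=3 f=10, (3,5) g=2 f=8, (4,5) g=1 f=8, (4,7) g=1 f=10]
step 3: expand (1,5) (f=8, h=4) → closed; open now [(0,5) g=5 f=10, (1,4) g=5 f=8, (2,5) g=3 f=8, (2,7) g=3 f=10, (3,5) g=2 f=8, (4,5) g=1 f=8, (4,7) g=1 f=10]

order=[(2,6) → (1,6) → (1,5)]; open=[(0,5) g=5 f=10, (1,4) g=5 f=8, (2,5) g=3 f=8, (2,7) g=3 f=10, (3,5) g=2 f=8, (4,5) g=1 f=8, (4,7) g=1 f=10]; closed=[(1,5), (1,6), (2,6), (3,6), (4,6)]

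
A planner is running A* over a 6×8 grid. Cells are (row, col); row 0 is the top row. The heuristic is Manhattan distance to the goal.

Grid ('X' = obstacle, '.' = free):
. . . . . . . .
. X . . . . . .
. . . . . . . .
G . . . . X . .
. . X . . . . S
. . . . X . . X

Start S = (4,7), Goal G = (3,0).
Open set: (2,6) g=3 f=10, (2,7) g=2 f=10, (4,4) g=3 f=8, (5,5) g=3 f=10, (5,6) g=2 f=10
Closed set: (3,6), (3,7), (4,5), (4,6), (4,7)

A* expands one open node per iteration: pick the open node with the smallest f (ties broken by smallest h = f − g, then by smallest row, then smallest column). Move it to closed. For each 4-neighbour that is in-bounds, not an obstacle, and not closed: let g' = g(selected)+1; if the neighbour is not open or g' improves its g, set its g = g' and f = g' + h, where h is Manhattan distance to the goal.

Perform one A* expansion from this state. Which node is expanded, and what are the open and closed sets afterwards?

expanded=(4,4); open=[(2,6) g=3 f=10, (2,7) g=2 f=10, (3,4) g=4 f=8, (4,3) g=4 f=8, (5,5) g=3 f=10, (5,6) g=2 f=10]; closed=[(3,6), (3,7), (4,4), (4,5), (4,6), (4,7)]

step 1: expand (4,4) (f=8, h=5) → closed; open now [(2,6) g=3 f=10, (2,7) g=2 f=10, (3,4) g=4 f=8, (4,3) g=4 f=8, (5,5) g=3 f=10, (5,6) g=2 f=10]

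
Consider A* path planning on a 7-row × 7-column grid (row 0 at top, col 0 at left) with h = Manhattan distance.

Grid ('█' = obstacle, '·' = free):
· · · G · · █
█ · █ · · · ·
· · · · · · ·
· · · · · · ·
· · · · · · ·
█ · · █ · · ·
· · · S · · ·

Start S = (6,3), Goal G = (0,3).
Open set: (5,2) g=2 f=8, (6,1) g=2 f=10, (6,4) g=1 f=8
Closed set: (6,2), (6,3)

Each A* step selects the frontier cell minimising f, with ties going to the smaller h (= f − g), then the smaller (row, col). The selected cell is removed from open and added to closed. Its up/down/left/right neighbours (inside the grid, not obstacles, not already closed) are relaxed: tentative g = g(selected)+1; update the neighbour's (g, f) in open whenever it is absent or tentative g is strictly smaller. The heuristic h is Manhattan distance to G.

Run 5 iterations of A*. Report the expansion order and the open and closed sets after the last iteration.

step 1: expand (5,2) (f=8, h=6) → closed; open now [(4,2) g=3 f=8, (5,1) g=3 f=10, (6,1) g=2 f=10, (6,4) g=1 f=8]
step 2: expand (4,2) (f=8, h=5) → closed; open now [(3,2) g=4 f=8, (4,1) g=4 f=10, (4,3) g=4 f=8, (5,1) g=3 f=10, (6,1) g=2 f=10, (6,4) g=1 f=8]
step 3: expand (3,2) (f=8, h=4) → closed; open now [(2,2) g=5 f=8, (3,1) g=5 f=10, (3,3) g=5 f=8, (4,1) g=4 f=10, (4,3) g=4 f=8, (5,1) g=3 f=10, (6,1) g=2 f=10, (6,4) g=1 f=8]
step 4: expand (2,2) (f=8, h=3) → closed; open now [(2,1) g=6 f=10, (2,3) g=6 f=8, (3,1) g=5 f=10, (3,3) g=5 f=8, (4,1) g=4 f=10, (4,3) g=4 f=8, (5,1) g=3 f=10, (6,1) g=2 f=10, (6,4) g=1 f=8]
step 5: expand (2,3) (f=8, h=2) → closed; open now [(1,3) g=7 f=8, (2,1) g=6 f=10, (2,4) g=7 f=10, (3,1) g=5 f=10, (3,3) g=5 f=8, (4,1) g=4 f=10, (4,3) g=4 f=8, (5,1) g=3 f=10, (6,1) g=2 f=10, (6,4) g=1 f=8]

order=[(5,2) → (4,2) → (3,2) → (2,2) → (2,3)]; open=[(1,3) g=7 f=8, (2,1) g=6 f=10, (2,4) g=7 f=10, (3,1) g=5 f=10, (3,3) g=5 f=8, (4,1) g=4 f=10, (4,3) g=4 f=8, (5,1) g=3 f=10, (6,1) g=2 f=10, (6,4) g=1 f=8]; closed=[(2,2), (2,3), (3,2), (4,2), (5,2), (6,2), (6,3)]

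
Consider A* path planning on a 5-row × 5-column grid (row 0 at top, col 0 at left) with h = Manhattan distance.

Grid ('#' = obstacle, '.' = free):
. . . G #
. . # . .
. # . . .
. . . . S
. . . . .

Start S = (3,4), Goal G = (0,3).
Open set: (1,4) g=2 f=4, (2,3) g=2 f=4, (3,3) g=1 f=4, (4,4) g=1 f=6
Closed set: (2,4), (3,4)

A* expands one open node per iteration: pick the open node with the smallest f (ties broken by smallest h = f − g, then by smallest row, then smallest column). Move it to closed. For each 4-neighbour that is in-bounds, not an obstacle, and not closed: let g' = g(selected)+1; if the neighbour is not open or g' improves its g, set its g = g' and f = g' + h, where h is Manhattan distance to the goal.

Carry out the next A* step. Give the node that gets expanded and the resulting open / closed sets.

expanded=(1,4); open=[(1,3) g=3 f=4, (2,3) g=2 f=4, (3,3) g=1 f=4, (4,4) g=1 f=6]; closed=[(1,4), (2,4), (3,4)]

step 1: expand (1,4) (f=4, h=2) → closed; open now [(1,3) g=3 f=4, (2,3) g=2 f=4, (3,3) g=1 f=4, (4,4) g=1 f=6]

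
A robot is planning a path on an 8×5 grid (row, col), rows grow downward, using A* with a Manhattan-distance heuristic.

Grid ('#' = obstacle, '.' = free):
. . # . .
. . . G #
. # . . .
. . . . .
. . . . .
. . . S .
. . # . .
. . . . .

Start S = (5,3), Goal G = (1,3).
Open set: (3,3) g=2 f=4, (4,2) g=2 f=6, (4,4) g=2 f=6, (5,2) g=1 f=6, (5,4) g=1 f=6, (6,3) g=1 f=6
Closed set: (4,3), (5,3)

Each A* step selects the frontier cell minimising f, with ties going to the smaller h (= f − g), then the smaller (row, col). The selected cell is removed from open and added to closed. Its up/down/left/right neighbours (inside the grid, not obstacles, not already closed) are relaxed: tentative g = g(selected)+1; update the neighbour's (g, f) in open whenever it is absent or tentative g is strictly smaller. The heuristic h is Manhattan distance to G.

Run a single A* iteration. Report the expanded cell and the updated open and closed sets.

expanded=(3,3); open=[(2,3) g=3 f=4, (3,2) g=3 f=6, (3,4) g=3 f=6, (4,2) g=2 f=6, (4,4) g=2 f=6, (5,2) g=1 f=6, (5,4) g=1 f=6, (6,3) g=1 f=6]; closed=[(3,3), (4,3), (5,3)]

step 1: expand (3,3) (f=4, h=2) → closed; open now [(2,3) g=3 f=4, (3,2) g=3 f=6, (3,4) g=3 f=6, (4,2) g=2 f=6, (4,4) g=2 f=6, (5,2) g=1 f=6, (5,4) g=1 f=6, (6,3) g=1 f=6]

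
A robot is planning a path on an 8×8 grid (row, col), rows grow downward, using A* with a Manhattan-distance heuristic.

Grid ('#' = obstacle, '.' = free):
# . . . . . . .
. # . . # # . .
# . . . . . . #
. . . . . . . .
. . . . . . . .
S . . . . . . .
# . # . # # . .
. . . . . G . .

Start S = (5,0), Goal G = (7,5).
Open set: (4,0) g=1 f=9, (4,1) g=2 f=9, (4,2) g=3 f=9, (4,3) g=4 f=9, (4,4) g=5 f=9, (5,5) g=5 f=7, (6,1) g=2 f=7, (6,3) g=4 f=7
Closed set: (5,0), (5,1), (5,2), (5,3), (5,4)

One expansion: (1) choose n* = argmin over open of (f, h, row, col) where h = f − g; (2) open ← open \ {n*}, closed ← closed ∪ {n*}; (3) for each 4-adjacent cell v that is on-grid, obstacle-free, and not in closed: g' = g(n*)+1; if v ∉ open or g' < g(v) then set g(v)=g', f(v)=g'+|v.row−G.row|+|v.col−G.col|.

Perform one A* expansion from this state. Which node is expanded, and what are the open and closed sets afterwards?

expanded=(5,5); open=[(4,0) g=1 f=9, (4,1) g=2 f=9, (4,2) g=3 f=9, (4,3) g=4 f=9, (4,4) g=5 f=9, (4,5) g=6 f=9, (5,6) g=6 f=9, (6,1) g=2 f=7, (6,3) g=4 f=7]; closed=[(5,0), (5,1), (5,2), (5,3), (5,4), (5,5)]

step 1: expand (5,5) (f=7, h=2) → closed; open now [(4,0) g=1 f=9, (4,1) g=2 f=9, (4,2) g=3 f=9, (4,3) g=4 f=9, (4,4) g=5 f=9, (4,5) g=6 f=9, (5,6) g=6 f=9, (6,1) g=2 f=7, (6,3) g=4 f=7]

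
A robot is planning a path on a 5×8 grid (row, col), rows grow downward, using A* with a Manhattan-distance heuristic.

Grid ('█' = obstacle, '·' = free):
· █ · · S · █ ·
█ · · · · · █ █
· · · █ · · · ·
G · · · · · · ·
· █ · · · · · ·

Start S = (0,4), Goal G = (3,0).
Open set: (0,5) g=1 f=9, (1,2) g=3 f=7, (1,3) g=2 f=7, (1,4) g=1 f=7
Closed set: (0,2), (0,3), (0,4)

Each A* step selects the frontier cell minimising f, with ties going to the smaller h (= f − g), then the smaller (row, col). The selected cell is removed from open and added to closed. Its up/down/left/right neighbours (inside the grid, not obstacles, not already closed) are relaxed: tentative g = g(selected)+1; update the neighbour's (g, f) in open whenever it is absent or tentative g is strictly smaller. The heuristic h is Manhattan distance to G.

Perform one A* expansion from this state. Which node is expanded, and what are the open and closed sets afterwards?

expanded=(1,2); open=[(0,5) g=1 f=9, (1,1) g=4 f=7, (1,3) g=2 f=7, (1,4) g=1 f=7, (2,2) g=4 f=7]; closed=[(0,2), (0,3), (0,4), (1,2)]

step 1: expand (1,2) (f=7, h=4) → closed; open now [(0,5) g=1 f=9, (1,1) g=4 f=7, (1,3) g=2 f=7, (1,4) g=1 f=7, (2,2) g=4 f=7]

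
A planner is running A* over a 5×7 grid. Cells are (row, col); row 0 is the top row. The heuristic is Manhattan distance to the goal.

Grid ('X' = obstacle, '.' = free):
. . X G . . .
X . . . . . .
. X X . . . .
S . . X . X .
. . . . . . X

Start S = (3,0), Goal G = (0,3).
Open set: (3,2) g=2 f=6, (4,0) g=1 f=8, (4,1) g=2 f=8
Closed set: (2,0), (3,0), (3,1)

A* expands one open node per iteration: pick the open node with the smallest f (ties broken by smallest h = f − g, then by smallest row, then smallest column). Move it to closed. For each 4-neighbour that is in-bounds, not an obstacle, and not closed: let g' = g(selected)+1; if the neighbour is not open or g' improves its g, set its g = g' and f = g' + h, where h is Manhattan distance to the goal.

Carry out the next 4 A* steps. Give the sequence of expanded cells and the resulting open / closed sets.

order=[(3,2) → (4,2) → (4,3) → (4,1)]; open=[(4,0) g=1 f=8, (4,4) g=5 f=10]; closed=[(2,0), (3,0), (3,1), (3,2), (4,1), (4,2), (4,3)]

step 1: expand (3,2) (f=6, h=4) → closed; open now [(4,0) g=1 f=8, (4,1) g=2 f=8, (4,2) g=3 f=8]
step 2: expand (4,2) (f=8, h=5) → closed; open now [(4,0) g=1 f=8, (4,1) g=2 f=8, (4,3) g=4 f=8]
step 3: expand (4,3) (f=8, h=4) → closed; open now [(4,0) g=1 f=8, (4,1) g=2 f=8, (4,4) g=5 f=10]
step 4: expand (4,1) (f=8, h=6) → closed; open now [(4,0) g=1 f=8, (4,4) g=5 f=10]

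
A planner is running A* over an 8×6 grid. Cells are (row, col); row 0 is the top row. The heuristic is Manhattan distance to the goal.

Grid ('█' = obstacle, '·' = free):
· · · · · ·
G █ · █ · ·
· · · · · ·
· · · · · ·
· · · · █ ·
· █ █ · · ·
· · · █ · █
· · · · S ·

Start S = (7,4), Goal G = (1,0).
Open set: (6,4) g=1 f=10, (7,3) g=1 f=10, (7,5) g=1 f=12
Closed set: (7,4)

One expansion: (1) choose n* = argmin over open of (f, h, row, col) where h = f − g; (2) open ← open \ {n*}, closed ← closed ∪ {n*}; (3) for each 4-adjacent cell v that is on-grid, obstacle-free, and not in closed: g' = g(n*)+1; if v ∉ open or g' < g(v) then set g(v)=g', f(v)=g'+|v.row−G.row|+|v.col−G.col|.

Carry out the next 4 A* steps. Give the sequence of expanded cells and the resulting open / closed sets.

step 1: expand (6,4) (f=10, h=9) → closed; open now [(5,4) g=2 f=10, (7,3) g=1 f=10, (7,5) g=1 f=12]
step 2: expand (5,4) (f=10, h=8) → closed; open now [(5,3) g=3 f=10, (5,5) g=3 f=12, (7,3) g=1 f=10, (7,5) g=1 f=12]
step 3: expand (5,3) (f=10, h=7) → closed; open now [(4,3) g=4 f=10, (5,5) g=3 f=12, (7,3) g=1 f=10, (7,5) g=1 f=12]
step 4: expand (4,3) (f=10, h=6) → closed; open now [(3,3) g=5 f=10, (4,2) g=5 f=10, (5,5) g=3 f=12, (7,3) g=1 f=10, (7,5) g=1 f=12]

order=[(6,4) → (5,4) → (5,3) → (4,3)]; open=[(3,3) g=5 f=10, (4,2) g=5 f=10, (5,5) g=3 f=12, (7,3) g=1 f=10, (7,5) g=1 f=12]; closed=[(4,3), (5,3), (5,4), (6,4), (7,4)]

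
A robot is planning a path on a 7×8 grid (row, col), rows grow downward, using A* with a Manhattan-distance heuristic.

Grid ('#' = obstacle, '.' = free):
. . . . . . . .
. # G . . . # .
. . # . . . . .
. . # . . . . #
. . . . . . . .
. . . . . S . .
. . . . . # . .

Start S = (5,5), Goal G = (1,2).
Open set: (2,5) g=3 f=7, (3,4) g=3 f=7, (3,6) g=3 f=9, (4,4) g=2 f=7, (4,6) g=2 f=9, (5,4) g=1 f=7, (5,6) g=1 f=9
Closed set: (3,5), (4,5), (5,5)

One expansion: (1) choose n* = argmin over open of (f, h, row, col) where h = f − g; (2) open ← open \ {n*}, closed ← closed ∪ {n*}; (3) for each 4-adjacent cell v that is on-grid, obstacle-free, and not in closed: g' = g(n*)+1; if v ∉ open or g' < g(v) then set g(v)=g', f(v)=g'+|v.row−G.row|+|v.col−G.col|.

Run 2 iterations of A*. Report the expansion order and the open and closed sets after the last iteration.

step 1: expand (2,5) (f=7, h=4) → closed; open now [(1,5) g=4 f=7, (2,4) g=4 f=7, (2,6) g=4 f=9, (3,4) g=3 f=7, (3,6) g=3 f=9, (4,4) g=2 f=7, (4,6) g=2 f=9, (5,4) g=1 f=7, (5,6) g=1 f=9]
step 2: expand (1,5) (f=7, h=3) → closed; open now [(0,5) g=5 f=9, (1,4) g=5 f=7, (2,4) g=4 f=7, (2,6) g=4 f=9, (3,4) g=3 f=7, (3,6) g=3 f=9, (4,4) g=2 f=7, (4,6) g=2 f=9, (5,4) g=1 f=7, (5,6) g=1 f=9]

order=[(2,5) → (1,5)]; open=[(0,5) g=5 f=9, (1,4) g=5 f=7, (2,4) g=4 f=7, (2,6) g=4 f=9, (3,4) g=3 f=7, (3,6) g=3 f=9, (4,4) g=2 f=7, (4,6) g=2 f=9, (5,4) g=1 f=7, (5,6) g=1 f=9]; closed=[(1,5), (2,5), (3,5), (4,5), (5,5)]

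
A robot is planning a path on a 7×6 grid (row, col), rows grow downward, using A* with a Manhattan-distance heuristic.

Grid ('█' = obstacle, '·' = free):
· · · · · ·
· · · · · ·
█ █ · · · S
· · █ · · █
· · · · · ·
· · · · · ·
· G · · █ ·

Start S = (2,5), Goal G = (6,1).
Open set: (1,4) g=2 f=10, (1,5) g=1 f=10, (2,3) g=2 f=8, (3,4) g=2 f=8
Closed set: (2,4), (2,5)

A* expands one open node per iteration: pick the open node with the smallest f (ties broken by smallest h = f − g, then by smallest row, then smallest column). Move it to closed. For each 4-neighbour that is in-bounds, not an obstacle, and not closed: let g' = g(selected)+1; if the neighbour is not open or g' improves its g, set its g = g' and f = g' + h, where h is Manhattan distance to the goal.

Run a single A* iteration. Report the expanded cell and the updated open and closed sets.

expanded=(2,3); open=[(1,3) g=3 f=10, (1,4) g=2 f=10, (1,5) g=1 f=10, (2,2) g=3 f=8, (3,3) g=3 f=8, (3,4) g=2 f=8]; closed=[(2,3), (2,4), (2,5)]

step 1: expand (2,3) (f=8, h=6) → closed; open now [(1,3) g=3 f=10, (1,4) g=2 f=10, (1,5) g=1 f=10, (2,2) g=3 f=8, (3,3) g=3 f=8, (3,4) g=2 f=8]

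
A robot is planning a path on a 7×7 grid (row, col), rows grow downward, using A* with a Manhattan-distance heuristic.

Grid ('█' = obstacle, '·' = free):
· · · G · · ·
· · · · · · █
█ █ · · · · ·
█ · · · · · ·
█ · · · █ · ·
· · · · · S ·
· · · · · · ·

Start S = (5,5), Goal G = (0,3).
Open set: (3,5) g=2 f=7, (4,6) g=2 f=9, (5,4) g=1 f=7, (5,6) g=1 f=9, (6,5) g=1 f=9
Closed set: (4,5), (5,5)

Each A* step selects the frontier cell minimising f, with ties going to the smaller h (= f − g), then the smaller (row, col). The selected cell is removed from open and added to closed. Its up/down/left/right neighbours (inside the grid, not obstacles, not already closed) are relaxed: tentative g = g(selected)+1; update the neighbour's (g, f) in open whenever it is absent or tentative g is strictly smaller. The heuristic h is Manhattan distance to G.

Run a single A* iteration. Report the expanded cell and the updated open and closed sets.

expanded=(3,5); open=[(2,5) g=3 f=7, (3,4) g=3 f=7, (3,6) g=3 f=9, (4,6) g=2 f=9, (5,4) g=1 f=7, (5,6) g=1 f=9, (6,5) g=1 f=9]; closed=[(3,5), (4,5), (5,5)]

step 1: expand (3,5) (f=7, h=5) → closed; open now [(2,5) g=3 f=7, (3,4) g=3 f=7, (3,6) g=3 f=9, (4,6) g=2 f=9, (5,4) g=1 f=7, (5,6) g=1 f=9, (6,5) g=1 f=9]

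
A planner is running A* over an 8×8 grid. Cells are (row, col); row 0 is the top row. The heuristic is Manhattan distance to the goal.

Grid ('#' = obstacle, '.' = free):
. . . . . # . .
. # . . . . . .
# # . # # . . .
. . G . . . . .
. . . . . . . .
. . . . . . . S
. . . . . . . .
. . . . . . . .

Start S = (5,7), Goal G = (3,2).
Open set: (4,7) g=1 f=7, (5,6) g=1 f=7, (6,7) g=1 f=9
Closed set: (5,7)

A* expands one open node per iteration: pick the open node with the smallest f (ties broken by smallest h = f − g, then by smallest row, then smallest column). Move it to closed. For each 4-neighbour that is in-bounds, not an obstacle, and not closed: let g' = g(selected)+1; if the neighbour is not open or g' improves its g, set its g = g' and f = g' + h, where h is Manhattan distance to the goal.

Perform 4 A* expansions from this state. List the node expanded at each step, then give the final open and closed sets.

step 1: expand (4,7) (f=7, h=6) → closed; open now [(3,7) g=2 f=7, (4,6) g=2 f=7, (5,6) g=1 f=7, (6,7) g=1 f=9]
step 2: expand (3,7) (f=7, h=5) → closed; open now [(2,7) g=3 f=9, (3,6) g=3 f=7, (4,6) g=2 f=7, (5,6) g=1 f=7, (6,7) g=1 f=9]
step 3: expand (3,6) (f=7, h=4) → closed; open now [(2,6) g=4 f=9, (2,7) g=3 f=9, (3,5) g=4 f=7, (4,6) g=2 f=7, (5,6) g=1 f=7, (6,7) g=1 f=9]
step 4: expand (3,5) (f=7, h=3) → closed; open now [(2,5) g=5 f=9, (2,6) g=4 f=9, (2,7) g=3 f=9, (3,4) g=5 f=7, (4,5) g=5 f=9, (4,6) g=2 f=7, (5,6) g=1 f=7, (6,7) g=1 f=9]

order=[(4,7) → (3,7) → (3,6) → (3,5)]; open=[(2,5) g=5 f=9, (2,6) g=4 f=9, (2,7) g=3 f=9, (3,4) g=5 f=7, (4,5) g=5 f=9, (4,6) g=2 f=7, (5,6) g=1 f=7, (6,7) g=1 f=9]; closed=[(3,5), (3,6), (3,7), (4,7), (5,7)]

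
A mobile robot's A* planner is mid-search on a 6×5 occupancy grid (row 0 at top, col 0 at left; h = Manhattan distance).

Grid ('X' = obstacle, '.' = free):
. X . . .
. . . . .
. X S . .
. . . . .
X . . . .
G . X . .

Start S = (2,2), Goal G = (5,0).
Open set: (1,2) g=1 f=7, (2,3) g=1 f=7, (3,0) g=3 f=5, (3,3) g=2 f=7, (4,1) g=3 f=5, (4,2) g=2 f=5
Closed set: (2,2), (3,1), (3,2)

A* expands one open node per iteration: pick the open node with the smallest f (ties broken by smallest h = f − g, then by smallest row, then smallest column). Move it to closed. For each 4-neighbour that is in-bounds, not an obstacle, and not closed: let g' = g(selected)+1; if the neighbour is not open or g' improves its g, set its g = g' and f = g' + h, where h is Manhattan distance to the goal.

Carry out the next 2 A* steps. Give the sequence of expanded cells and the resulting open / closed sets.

order=[(3,0) → (4,1)]; open=[(1,2) g=1 f=7, (2,0) g=4 f=7, (2,3) g=1 f=7, (3,3) g=2 f=7, (4,2) g=2 f=5, (5,1) g=4 f=5]; closed=[(2,2), (3,0), (3,1), (3,2), (4,1)]

step 1: expand (3,0) (f=5, h=2) → closed; open now [(1,2) g=1 f=7, (2,0) g=4 f=7, (2,3) g=1 f=7, (3,3) g=2 f=7, (4,1) g=3 f=5, (4,2) g=2 f=5]
step 2: expand (4,1) (f=5, h=2) → closed; open now [(1,2) g=1 f=7, (2,0) g=4 f=7, (2,3) g=1 f=7, (3,3) g=2 f=7, (4,2) g=2 f=5, (5,1) g=4 f=5]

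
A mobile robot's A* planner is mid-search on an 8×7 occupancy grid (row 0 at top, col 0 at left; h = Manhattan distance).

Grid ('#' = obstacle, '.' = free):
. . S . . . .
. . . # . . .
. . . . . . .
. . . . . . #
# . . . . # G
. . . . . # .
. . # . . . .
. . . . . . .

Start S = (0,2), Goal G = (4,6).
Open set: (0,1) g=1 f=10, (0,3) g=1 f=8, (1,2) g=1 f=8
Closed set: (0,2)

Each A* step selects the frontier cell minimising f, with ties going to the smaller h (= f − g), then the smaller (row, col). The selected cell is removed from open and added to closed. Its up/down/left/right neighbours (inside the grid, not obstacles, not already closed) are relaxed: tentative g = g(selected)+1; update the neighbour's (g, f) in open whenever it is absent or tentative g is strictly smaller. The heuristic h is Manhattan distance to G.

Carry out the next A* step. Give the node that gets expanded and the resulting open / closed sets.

step 1: expand (0,3) (f=8, h=7) → closed; open now [(0,1) g=1 f=10, (0,4) g=2 f=8, (1,2) g=1 f=8]

expanded=(0,3); open=[(0,1) g=1 f=10, (0,4) g=2 f=8, (1,2) g=1 f=8]; closed=[(0,2), (0,3)]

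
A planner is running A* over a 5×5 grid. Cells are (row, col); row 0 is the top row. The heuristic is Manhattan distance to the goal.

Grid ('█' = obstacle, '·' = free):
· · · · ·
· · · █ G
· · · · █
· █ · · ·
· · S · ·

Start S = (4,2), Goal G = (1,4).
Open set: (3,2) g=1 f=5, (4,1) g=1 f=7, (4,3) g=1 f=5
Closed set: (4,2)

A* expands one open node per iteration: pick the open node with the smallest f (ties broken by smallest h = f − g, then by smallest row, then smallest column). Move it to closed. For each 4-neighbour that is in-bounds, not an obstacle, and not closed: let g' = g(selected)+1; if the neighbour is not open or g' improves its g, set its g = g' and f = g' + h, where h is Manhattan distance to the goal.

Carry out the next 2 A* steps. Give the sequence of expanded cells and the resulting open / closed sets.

step 1: expand (3,2) (f=5, h=4) → closed; open now [(2,2) g=2 f=5, (3,3) g=2 f=5, (4,1) g=1 f=7, (4,3) g=1 f=5]
step 2: expand (2,2) (f=5, h=3) → closed; open now [(1,2) g=3 f=5, (2,1) g=3 f=7, (2,3) g=3 f=5, (3,3) g=2 f=5, (4,1) g=1 f=7, (4,3) g=1 f=5]

order=[(3,2) → (2,2)]; open=[(1,2) g=3 f=5, (2,1) g=3 f=7, (2,3) g=3 f=5, (3,3) g=2 f=5, (4,1) g=1 f=7, (4,3) g=1 f=5]; closed=[(2,2), (3,2), (4,2)]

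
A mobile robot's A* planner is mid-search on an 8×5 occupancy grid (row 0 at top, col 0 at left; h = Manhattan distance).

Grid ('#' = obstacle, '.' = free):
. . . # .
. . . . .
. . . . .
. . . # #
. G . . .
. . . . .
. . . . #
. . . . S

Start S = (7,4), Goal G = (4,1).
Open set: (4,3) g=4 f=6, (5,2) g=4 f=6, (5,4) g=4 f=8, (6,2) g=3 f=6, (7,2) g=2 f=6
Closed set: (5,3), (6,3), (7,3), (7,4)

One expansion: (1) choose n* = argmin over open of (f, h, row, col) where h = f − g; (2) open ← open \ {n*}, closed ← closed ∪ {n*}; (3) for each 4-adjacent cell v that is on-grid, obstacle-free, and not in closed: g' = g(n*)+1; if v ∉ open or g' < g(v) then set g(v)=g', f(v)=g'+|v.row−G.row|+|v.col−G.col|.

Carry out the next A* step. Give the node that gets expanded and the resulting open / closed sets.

expanded=(4,3); open=[(4,2) g=5 f=6, (4,4) g=5 f=8, (5,2) g=4 f=6, (5,4) g=4 f=8, (6,2) g=3 f=6, (7,2) g=2 f=6]; closed=[(4,3), (5,3), (6,3), (7,3), (7,4)]

step 1: expand (4,3) (f=6, h=2) → closed; open now [(4,2) g=5 f=6, (4,4) g=5 f=8, (5,2) g=4 f=6, (5,4) g=4 f=8, (6,2) g=3 f=6, (7,2) g=2 f=6]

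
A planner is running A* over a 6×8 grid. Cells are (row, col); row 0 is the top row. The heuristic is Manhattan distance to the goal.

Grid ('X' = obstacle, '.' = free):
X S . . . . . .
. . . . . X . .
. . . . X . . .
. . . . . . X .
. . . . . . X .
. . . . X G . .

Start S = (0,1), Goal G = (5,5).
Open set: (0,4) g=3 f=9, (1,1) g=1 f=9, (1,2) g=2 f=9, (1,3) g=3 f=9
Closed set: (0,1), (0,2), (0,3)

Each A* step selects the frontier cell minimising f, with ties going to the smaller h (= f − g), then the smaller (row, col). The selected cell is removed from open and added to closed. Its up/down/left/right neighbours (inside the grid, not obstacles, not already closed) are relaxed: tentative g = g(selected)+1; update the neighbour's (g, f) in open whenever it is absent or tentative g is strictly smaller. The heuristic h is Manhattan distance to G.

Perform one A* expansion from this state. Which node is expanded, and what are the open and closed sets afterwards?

step 1: expand (0,4) (f=9, h=6) → closed; open now [(0,5) g=4 f=9, (1,1) g=1 f=9, (1,2) g=2 f=9, (1,3) g=3 f=9, (1,4) g=4 f=9]

expanded=(0,4); open=[(0,5) g=4 f=9, (1,1) g=1 f=9, (1,2) g=2 f=9, (1,3) g=3 f=9, (1,4) g=4 f=9]; closed=[(0,1), (0,2), (0,3), (0,4)]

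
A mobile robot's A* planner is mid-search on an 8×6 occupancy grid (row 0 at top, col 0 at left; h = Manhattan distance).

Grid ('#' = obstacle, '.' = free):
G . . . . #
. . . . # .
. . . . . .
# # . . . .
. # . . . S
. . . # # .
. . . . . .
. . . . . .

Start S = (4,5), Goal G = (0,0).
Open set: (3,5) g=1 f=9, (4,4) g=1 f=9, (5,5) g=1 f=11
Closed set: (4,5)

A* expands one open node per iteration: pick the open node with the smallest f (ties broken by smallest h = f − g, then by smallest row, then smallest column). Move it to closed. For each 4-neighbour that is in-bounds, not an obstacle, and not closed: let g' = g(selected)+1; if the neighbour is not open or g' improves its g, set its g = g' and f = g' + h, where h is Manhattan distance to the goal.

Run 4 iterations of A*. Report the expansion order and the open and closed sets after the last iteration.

order=[(3,5) → (2,5) → (1,5) → (2,4)]; open=[(2,3) g=4 f=9, (3,4) g=2 f=9, (4,4) g=1 f=9, (5,5) g=1 f=11]; closed=[(1,5), (2,4), (2,5), (3,5), (4,5)]

step 1: expand (3,5) (f=9, h=8) → closed; open now [(2,5) g=2 f=9, (3,4) g=2 f=9, (4,4) g=1 f=9, (5,5) g=1 f=11]
step 2: expand (2,5) (f=9, h=7) → closed; open now [(1,5) g=3 f=9, (2,4) g=3 f=9, (3,4) g=2 f=9, (4,4) g=1 f=9, (5,5) g=1 f=11]
step 3: expand (1,5) (f=9, h=6) → closed; open now [(2,4) g=3 f=9, (3,4) g=2 f=9, (4,4) g=1 f=9, (5,5) g=1 f=11]
step 4: expand (2,4) (f=9, h=6) → closed; open now [(2,3) g=4 f=9, (3,4) g=2 f=9, (4,4) g=1 f=9, (5,5) g=1 f=11]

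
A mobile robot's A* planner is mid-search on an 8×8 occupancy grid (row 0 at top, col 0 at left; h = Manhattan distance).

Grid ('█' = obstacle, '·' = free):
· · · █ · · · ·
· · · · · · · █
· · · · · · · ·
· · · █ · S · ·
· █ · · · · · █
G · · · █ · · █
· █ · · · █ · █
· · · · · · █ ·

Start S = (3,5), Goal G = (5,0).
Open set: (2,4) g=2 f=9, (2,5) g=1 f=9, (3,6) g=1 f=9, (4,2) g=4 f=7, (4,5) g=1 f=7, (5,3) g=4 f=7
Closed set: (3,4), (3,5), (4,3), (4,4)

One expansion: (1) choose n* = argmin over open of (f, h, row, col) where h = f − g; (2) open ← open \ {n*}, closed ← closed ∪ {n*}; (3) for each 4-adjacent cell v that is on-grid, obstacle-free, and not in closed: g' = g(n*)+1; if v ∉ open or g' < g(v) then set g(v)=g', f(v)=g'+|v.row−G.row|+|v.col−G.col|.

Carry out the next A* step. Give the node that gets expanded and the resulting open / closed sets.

step 1: expand (4,2) (f=7, h=3) → closed; open now [(2,4) g=2 f=9, (2,5) g=1 f=9, (3,2) g=5 f=9, (3,6) g=1 f=9, (4,5) g=1 f=7, (5,2) g=5 f=7, (5,3) g=4 f=7]

expanded=(4,2); open=[(2,4) g=2 f=9, (2,5) g=1 f=9, (3,2) g=5 f=9, (3,6) g=1 f=9, (4,5) g=1 f=7, (5,2) g=5 f=7, (5,3) g=4 f=7]; closed=[(3,4), (3,5), (4,2), (4,3), (4,4)]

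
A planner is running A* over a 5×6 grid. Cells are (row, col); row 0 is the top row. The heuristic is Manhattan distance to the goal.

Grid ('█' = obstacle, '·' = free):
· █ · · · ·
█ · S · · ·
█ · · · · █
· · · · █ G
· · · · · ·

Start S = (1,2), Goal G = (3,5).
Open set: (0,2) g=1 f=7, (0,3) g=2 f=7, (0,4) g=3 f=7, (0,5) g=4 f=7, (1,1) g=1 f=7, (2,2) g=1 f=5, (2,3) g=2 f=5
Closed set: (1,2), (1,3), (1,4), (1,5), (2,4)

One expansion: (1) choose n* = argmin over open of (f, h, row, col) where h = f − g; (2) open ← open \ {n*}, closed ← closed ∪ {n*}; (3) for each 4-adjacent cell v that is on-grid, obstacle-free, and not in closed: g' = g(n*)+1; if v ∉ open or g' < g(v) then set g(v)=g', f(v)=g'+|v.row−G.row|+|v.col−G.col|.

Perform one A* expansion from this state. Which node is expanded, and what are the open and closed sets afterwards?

step 1: expand (2,3) (f=5, h=3) → closed; open now [(0,2) g=1 f=7, (0,3) g=2 f=7, (0,4) g=3 f=7, (0,5) g=4 f=7, (1,1) g=1 f=7, (2,2) g=1 f=5, (3,3) g=3 f=5]

expanded=(2,3); open=[(0,2) g=1 f=7, (0,3) g=2 f=7, (0,4) g=3 f=7, (0,5) g=4 f=7, (1,1) g=1 f=7, (2,2) g=1 f=5, (3,3) g=3 f=5]; closed=[(1,2), (1,3), (1,4), (1,5), (2,3), (2,4)]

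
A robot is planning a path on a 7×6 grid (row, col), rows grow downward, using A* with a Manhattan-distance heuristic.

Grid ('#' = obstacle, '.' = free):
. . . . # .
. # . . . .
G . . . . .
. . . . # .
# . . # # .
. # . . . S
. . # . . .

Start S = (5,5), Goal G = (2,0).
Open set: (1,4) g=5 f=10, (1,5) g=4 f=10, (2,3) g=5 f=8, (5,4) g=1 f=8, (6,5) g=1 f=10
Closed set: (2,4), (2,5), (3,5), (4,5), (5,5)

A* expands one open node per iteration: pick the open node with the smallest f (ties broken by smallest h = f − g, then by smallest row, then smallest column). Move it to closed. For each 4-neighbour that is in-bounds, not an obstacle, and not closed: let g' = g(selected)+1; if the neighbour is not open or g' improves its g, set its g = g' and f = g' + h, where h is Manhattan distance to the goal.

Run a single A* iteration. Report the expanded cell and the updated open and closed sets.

step 1: expand (2,3) (f=8, h=3) → closed; open now [(1,3) g=6 f=10, (1,4) g=5 f=10, (1,5) g=4 f=10, (2,2) g=6 f=8, (3,3) g=6 f=10, (5,4) g=1 f=8, (6,5) g=1 f=10]

expanded=(2,3); open=[(1,3) g=6 f=10, (1,4) g=5 f=10, (1,5) g=4 f=10, (2,2) g=6 f=8, (3,3) g=6 f=10, (5,4) g=1 f=8, (6,5) g=1 f=10]; closed=[(2,3), (2,4), (2,5), (3,5), (4,5), (5,5)]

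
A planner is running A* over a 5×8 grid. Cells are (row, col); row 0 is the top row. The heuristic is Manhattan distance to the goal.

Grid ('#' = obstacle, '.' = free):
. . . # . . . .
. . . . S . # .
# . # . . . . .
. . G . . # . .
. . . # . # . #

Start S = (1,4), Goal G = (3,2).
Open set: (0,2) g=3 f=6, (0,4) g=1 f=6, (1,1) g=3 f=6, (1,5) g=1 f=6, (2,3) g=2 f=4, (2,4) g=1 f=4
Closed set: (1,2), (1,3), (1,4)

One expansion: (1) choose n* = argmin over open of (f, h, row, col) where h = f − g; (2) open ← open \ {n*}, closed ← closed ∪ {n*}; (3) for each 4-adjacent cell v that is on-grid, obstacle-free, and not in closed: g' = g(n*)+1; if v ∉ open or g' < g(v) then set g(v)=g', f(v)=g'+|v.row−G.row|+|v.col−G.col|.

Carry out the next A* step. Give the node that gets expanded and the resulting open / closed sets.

step 1: expand (2,3) (f=4, h=2) → closed; open now [(0,2) g=3 f=6, (0,4) g=1 f=6, (1,1) g=3 f=6, (1,5) g=1 f=6, (2,4) g=1 f=4, (3,3) g=3 f=4]

expanded=(2,3); open=[(0,2) g=3 f=6, (0,4) g=1 f=6, (1,1) g=3 f=6, (1,5) g=1 f=6, (2,4) g=1 f=4, (3,3) g=3 f=4]; closed=[(1,2), (1,3), (1,4), (2,3)]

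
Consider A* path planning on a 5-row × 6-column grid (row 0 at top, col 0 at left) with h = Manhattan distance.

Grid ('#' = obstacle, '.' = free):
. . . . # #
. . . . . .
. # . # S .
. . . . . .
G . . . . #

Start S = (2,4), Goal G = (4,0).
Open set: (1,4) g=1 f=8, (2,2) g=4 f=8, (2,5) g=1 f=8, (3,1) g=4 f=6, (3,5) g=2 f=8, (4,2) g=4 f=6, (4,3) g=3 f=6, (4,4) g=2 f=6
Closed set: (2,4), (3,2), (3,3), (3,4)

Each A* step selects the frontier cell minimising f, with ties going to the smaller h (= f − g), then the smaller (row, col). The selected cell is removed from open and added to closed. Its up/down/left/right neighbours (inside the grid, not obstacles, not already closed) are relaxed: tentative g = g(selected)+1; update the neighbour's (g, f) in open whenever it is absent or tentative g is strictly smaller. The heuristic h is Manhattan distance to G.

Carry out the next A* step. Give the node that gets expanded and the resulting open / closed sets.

step 1: expand (3,1) (f=6, h=2) → closed; open now [(1,4) g=1 f=8, (2,2) g=4 f=8, (2,5) g=1 f=8, (3,0) g=5 f=6, (3,5) g=2 f=8, (4,1) g=5 f=6, (4,2) g=4 f=6, (4,3) g=3 f=6, (4,4) g=2 f=6]

expanded=(3,1); open=[(1,4) g=1 f=8, (2,2) g=4 f=8, (2,5) g=1 f=8, (3,0) g=5 f=6, (3,5) g=2 f=8, (4,1) g=5 f=6, (4,2) g=4 f=6, (4,3) g=3 f=6, (4,4) g=2 f=6]; closed=[(2,4), (3,1), (3,2), (3,3), (3,4)]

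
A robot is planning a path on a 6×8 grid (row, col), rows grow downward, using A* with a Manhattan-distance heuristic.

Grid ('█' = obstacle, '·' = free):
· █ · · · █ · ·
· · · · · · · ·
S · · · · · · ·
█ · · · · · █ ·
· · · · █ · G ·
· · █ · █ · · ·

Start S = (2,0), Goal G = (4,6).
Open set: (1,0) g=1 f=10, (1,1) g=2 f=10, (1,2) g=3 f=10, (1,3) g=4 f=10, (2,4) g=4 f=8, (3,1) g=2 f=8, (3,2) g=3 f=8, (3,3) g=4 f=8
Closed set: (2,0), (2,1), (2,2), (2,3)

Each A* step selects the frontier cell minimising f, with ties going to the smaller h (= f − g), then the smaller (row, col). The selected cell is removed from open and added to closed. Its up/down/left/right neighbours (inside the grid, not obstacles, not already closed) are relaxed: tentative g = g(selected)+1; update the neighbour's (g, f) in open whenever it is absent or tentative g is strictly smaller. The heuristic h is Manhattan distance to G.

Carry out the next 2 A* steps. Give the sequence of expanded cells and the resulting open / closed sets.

order=[(2,4) → (2,5)]; open=[(1,0) g=1 f=10, (1,1) g=2 f=10, (1,2) g=3 f=10, (1,3) g=4 f=10, (1,4) g=5 f=10, (1,5) g=6 f=10, (2,6) g=6 f=8, (3,1) g=2 f=8, (3,2) g=3 f=8, (3,3) g=4 f=8, (3,4) g=5 f=8, (3,5) g=6 f=8]; closed=[(2,0), (2,1), (2,2), (2,3), (2,4), (2,5)]

step 1: expand (2,4) (f=8, h=4) → closed; open now [(1,0) g=1 f=10, (1,1) g=2 f=10, (1,2) g=3 f=10, (1,3) g=4 f=10, (1,4) g=5 f=10, (2,5) g=5 f=8, (3,1) g=2 f=8, (3,2) g=3 f=8, (3,3) g=4 f=8, (3,4) g=5 f=8]
step 2: expand (2,5) (f=8, h=3) → closed; open now [(1,0) g=1 f=10, (1,1) g=2 f=10, (1,2) g=3 f=10, (1,3) g=4 f=10, (1,4) g=5 f=10, (1,5) g=6 f=10, (2,6) g=6 f=8, (3,1) g=2 f=8, (3,2) g=3 f=8, (3,3) g=4 f=8, (3,4) g=5 f=8, (3,5) g=6 f=8]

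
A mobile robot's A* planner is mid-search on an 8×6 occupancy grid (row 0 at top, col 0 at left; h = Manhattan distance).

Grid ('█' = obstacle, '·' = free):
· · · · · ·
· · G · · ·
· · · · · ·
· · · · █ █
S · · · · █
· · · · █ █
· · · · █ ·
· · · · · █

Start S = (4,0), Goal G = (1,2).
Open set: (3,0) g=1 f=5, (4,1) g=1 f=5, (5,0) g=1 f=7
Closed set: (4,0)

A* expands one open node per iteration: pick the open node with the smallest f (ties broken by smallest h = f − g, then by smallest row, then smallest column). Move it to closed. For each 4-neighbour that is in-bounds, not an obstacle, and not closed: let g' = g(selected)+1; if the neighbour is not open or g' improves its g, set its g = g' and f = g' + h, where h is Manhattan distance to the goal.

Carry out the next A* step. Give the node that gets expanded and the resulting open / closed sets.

expanded=(3,0); open=[(2,0) g=2 f=5, (3,1) g=2 f=5, (4,1) g=1 f=5, (5,0) g=1 f=7]; closed=[(3,0), (4,0)]

step 1: expand (3,0) (f=5, h=4) → closed; open now [(2,0) g=2 f=5, (3,1) g=2 f=5, (4,1) g=1 f=5, (5,0) g=1 f=7]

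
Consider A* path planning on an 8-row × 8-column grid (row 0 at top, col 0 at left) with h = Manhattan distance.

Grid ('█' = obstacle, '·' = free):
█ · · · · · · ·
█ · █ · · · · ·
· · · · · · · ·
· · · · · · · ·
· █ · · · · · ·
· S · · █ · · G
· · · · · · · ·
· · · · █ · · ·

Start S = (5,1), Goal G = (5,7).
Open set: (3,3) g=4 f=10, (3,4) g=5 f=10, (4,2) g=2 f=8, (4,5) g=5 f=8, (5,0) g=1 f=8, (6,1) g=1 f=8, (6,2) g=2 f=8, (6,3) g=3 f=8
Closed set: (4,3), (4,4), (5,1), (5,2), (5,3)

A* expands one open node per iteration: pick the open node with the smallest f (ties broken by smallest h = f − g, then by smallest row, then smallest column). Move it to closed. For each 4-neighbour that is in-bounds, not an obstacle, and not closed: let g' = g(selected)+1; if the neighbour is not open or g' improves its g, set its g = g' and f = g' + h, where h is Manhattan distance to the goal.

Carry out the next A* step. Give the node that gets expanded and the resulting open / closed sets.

step 1: expand (4,5) (f=8, h=3) → closed; open now [(3,3) g=4 f=10, (3,4) g=5 f=10, (3,5) g=6 f=10, (4,2) g=2 f=8, (4,6) g=6 f=8, (5,0) g=1 f=8, (5,5) g=6 f=8, (6,1) g=1 f=8, (6,2) g=2 f=8, (6,3) g=3 f=8]

expanded=(4,5); open=[(3,3) g=4 f=10, (3,4) g=5 f=10, (3,5) g=6 f=10, (4,2) g=2 f=8, (4,6) g=6 f=8, (5,0) g=1 f=8, (5,5) g=6 f=8, (6,1) g=1 f=8, (6,2) g=2 f=8, (6,3) g=3 f=8]; closed=[(4,3), (4,4), (4,5), (5,1), (5,2), (5,3)]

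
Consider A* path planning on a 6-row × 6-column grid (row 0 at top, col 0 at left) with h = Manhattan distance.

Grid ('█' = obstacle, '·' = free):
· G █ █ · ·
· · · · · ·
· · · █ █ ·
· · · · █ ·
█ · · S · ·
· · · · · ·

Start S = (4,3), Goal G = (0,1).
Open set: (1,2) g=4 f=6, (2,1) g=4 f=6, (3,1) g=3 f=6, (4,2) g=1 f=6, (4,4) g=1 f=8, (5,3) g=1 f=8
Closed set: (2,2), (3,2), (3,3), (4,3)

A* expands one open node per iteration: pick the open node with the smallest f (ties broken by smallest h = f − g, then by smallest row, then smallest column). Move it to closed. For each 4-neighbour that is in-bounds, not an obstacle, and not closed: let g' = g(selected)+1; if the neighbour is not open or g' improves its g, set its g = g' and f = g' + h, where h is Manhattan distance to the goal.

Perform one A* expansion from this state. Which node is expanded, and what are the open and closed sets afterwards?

expanded=(1,2); open=[(1,1) g=5 f=6, (1,3) g=5 f=8, (2,1) g=4 f=6, (3,1) g=3 f=6, (4,2) g=1 f=6, (4,4) g=1 f=8, (5,3) g=1 f=8]; closed=[(1,2), (2,2), (3,2), (3,3), (4,3)]

step 1: expand (1,2) (f=6, h=2) → closed; open now [(1,1) g=5 f=6, (1,3) g=5 f=8, (2,1) g=4 f=6, (3,1) g=3 f=6, (4,2) g=1 f=6, (4,4) g=1 f=8, (5,3) g=1 f=8]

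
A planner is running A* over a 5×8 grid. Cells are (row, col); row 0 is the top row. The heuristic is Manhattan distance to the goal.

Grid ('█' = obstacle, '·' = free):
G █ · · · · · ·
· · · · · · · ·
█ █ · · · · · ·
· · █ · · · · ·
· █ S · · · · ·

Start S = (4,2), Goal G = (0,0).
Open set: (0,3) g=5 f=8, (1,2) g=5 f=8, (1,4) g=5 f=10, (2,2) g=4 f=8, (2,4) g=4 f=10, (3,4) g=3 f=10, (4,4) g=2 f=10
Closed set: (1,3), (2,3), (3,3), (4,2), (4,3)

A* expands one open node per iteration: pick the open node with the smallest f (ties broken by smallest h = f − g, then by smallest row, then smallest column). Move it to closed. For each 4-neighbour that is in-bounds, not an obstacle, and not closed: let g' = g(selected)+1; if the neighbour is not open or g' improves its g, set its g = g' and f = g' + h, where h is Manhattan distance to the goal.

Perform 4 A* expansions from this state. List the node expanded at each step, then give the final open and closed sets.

order=[(0,3) → (0,2) → (1,2) → (1,1)]; open=[(0,4) g=6 f=10, (1,0) g=7 f=8, (1,4) g=5 f=10, (2,2) g=4 f=8, (2,4) g=4 f=10, (3,4) g=3 f=10, (4,4) g=2 f=10]; closed=[(0,2), (0,3), (1,1), (1,2), (1,3), (2,3), (3,3), (4,2), (4,3)]

step 1: expand (0,3) (f=8, h=3) → closed; open now [(0,2) g=6 f=8, (0,4) g=6 f=10, (1,2) g=5 f=8, (1,4) g=5 f=10, (2,2) g=4 f=8, (2,4) g=4 f=10, (3,4) g=3 f=10, (4,4) g=2 f=10]
step 2: expand (0,2) (f=8, h=2) → closed; open now [(0,4) g=6 f=10, (1,2) g=5 f=8, (1,4) g=5 f=10, (2,2) g=4 f=8, (2,4) g=4 f=10, (3,4) g=3 f=10, (4,4) g=2 f=10]
step 3: expand (1,2) (f=8, h=3) → closed; open now [(0,4) g=6 f=10, (1,1) g=6 f=8, (1,4) g=5 f=10, (2,2) g=4 f=8, (2,4) g=4 f=10, (3,4) g=3 f=10, (4,4) g=2 f=10]
step 4: expand (1,1) (f=8, h=2) → closed; open now [(0,4) g=6 f=10, (1,0) g=7 f=8, (1,4) g=5 f=10, (2,2) g=4 f=8, (2,4) g=4 f=10, (3,4) g=3 f=10, (4,4) g=2 f=10]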